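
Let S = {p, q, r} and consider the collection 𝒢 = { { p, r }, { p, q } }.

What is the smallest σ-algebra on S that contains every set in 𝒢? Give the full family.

Answer: σ(𝒢) = { {  }, { p }, { q }, { r }, { p, q }, { p, r }, { q, r }, S }

Working:
Take S₀ = 𝒢 ∪ {∅, S} = { {  }, { p, q }, { p, r }, S }.
Iteration 1 (2 new):
  { q }  = S∖{ p, r }
  { r }  = S∖{ p, q }
  [6 total]
Iteration 2 (1 new):
  { q, r }  = { r } ∪ { q }
  [7 total]
Iteration 3: 1 new —
  { p }  = S∖{ q, r }
  [8 total]
After Iteration 4 the family is unchanged; done.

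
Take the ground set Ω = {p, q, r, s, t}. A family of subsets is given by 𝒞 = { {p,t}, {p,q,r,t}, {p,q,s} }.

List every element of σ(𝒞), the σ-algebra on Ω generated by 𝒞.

σ(𝒞) = { {}, {p}, {q}, {r}, {s}, {t}, {p,q}, {p,r}, {p,s}, {p,t}, {q,r}, {q,s}, {q,t}, {r,s}, {r,t}, {s,t}, {p,q,r}, {p,q,s}, {p,q,t}, {p,r,s}, {p,r,t}, {p,s,t}, {q,r,s}, {q,r,t}, {q,s,t}, {r,s,t}, {p,q,r,s}, {p,q,r,t}, {p,q,s,t}, {p,r,s,t}, {q,r,s,t}, Ω }

Check:
Initial family (5 sets): { {}, {p,t}, {p,q,s}, {p,q,r,t}, Ω }.
Round 1: +4 →
  {s}  = {p,q,r,t}ᶜ
  {r,t}  = {p,q,s}ᶜ
  {q,r,s}  = {p,t}ᶜ
  {p,q,s,t}  = {p,t} ∪ {p,q,s}
Round 2. New:
  {r}  = {p,q,s,t}ᶜ
  {p,r,t}  = {p,t} ∪ {r,t}
  {p,s,t}  = {p,t} ∪ {s}
  {r,s,t}  = {s} ∪ {r,t}
  {p,q,r,s}  = {p,q,s} ∪ {q,r,s}
  {q,r,s,t}  = {r,t} ∪ {q,r,s}
Round 3 adds 7:
  {p}  = {q,r,s,t}ᶜ
  {t}  = {p,q,r,s}ᶜ
  {p,q}  = {r,s,t}ᶜ
  {q,r}  = {p,s,t}ᶜ
  {q,s}  = {p,r,t}ᶜ
  {r,s}  = {r} ∪ {s}
  {p,r,s,t}  = {p,s,t} ∪ {r}
Round 4 adds 9:
  {q}  = {p,r,s,t}ᶜ
  {p,r}  = {r} ∪ {p}
  {p,s}  = {s} ∪ {p}
  {s,t}  = {t} ∪ {s}
  {p,q,r}  = {p,q} ∪ {r}
  {p,q,t}  = {r,s}ᶜ
  {p,r,s}  = {r,s} ∪ {p}
  {q,r,t}  = {r,t} ∪ {q,r}
  {q,s,t}  = {q,s} ∪ {t}
Round 5: +1 →
  {q,t}  = {p,r,s}ᶜ
Round 6 adds nothing — fixpoint reached.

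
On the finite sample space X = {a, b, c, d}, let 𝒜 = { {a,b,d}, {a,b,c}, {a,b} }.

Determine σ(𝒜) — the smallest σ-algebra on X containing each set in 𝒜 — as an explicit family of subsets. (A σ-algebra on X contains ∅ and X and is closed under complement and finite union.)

Start: 𝒜 ∪ {∅, X} = { {}, {a,b}, {a,b,c}, {a,b,d}, X }.
Step 1 (3 new):
  {c}  = X∖{a,b,d}
  {d}  = X∖{a,b,c}
  {c,d}  = X∖{a,b}
Step 2 adds nothing — fixpoint reached.

σ(𝒜) = { {}, {c}, {d}, {a,b}, {c,d}, {a,b,c}, {a,b,d}, X }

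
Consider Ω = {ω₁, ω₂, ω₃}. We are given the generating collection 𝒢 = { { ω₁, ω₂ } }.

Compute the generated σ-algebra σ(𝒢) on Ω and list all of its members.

σ(𝒢) = { ∅, { ω₃ }, { ω₁, ω₂ }, Ω }

Derivation:
Begin from { ∅, { ω₁, ω₂ }, Ω } (that is, 𝒢 plus ∅ and Ω).
Pass 1: +1 →
  { ω₃ }  = ᶜ of { ω₁, ω₂ }
  [4 total]
Pass 2: closed — nothing new.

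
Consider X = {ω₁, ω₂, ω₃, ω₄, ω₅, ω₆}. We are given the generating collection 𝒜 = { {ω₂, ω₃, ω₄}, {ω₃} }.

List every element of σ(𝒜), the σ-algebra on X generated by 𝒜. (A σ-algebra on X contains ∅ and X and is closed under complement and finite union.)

Take S₀ = 𝒜 ∪ {∅, X} = { {}, {ω₃}, {ω₂, ω₃, ω₄}, X }.
Step 1 (2 new):
  {ω₁, ω₅, ω₆}  = complement {ω₂, ω₃, ω₄}
  {ω₁, ω₂, ω₄, ω₅, ω₆}  = complement {ω₃}
  [6 total]
Step 2: +1 →
  {ω₁, ω₃, ω₅, ω₆}  = {ω₃} ∪ {ω₁, ω₅, ω₆}
  [7 total]
Step 3: 1 new —
  {ω₂, ω₄}  = complement {ω₁, ω₃, ω₅, ω₆}
  [8 total]
After Step 4 the family is unchanged; done.

|σ(𝒜)| = 8.  σ(𝒜) = { {}, {ω₃}, {ω₂, ω₄}, {ω₁, ω₅, ω₆}, {ω₂, ω₃, ω₄}, {ω₁, ω₃, ω₅, ω₆}, {ω₁, ω₂, ω₄, ω₅, ω₆}, X }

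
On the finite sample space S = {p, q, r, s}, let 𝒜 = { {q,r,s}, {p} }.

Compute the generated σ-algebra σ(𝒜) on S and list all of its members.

σ(𝒜) = { ∅, {p}, {q,r,s}, S }

Derivation:
Begin from { ∅, {p}, {q,r,s}, S } (that is, 𝒜 plus ∅ and S).
Iteration 1: already closed under ᶜ and ∪.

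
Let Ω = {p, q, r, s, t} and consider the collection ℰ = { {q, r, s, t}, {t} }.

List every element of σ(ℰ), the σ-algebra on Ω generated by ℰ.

Begin from { {}, {t}, {q, r, s, t}, Ω } (that is, ℰ plus ∅ and Ω).
Round 1 (2 new):
  {p}  = complement {q, r, s, t}
  {p, q, r, s}  = complement {t}
Round 2: +1 →
  {p, t}  = {t} ∪ {p}
Round 3. New:
  {q, r, s}  = complement {p, t}
Round 4 adds nothing — fixpoint reached.

Hence σ(ℰ) has 8 members: { {}, {p}, {t}, {p, t}, {q, r, s}, {p, q, r, s}, {q, r, s, t}, Ω }.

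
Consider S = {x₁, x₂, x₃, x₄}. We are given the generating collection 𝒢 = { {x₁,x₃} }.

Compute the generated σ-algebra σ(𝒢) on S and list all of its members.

Answer: σ(𝒢) = { {}, {x₁,x₃}, {x₂,x₄}, S }

Derivation:
Seed the family with 𝒢 together with ∅ and S: { {}, {x₁,x₃}, S }.
Step 1 adds 1:
  {x₂,x₄}  = S∖{x₁,x₃}
  [4 total]
Step 2: already closed under ᶜ and ∪.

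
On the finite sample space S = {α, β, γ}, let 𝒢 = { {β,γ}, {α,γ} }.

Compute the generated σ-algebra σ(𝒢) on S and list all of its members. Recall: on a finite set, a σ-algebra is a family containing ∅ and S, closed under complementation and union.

Seed the family with 𝒢 together with ∅ and S: { ∅, {α,γ}, {β,γ}, S }.
Round 1 (2 new):
  {α}  = {β,γ}ᶜ
  {β}  = {α,γ}ᶜ
  [6 total]
Round 2. New:
  {α,β}  = {β} ∪ {α}
  [7 total]
Round 3: 1 new —
  {γ}  = {α,β}ᶜ
  [8 total]
Round 4: already closed under ᶜ and ∪.

|σ(𝒢)| = 8.  σ(𝒢) = { ∅, {α}, {β}, {γ}, {α,β}, {α,γ}, {β,γ}, S }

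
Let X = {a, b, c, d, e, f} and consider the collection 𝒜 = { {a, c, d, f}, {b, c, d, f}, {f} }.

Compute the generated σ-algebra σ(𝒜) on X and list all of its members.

Answer: σ(𝒜) = { {}, {a}, {b}, {e}, {f}, {a, b}, {a, e}, {a, f}, {b, e}, {b, f}, {c, d}, {e, f}, {a, b, e}, {a, b, f}, {a, c, d}, {a, e, f}, {b, c, d}, {b, e, f}, {c, d, e}, {c, d, f}, {a, b, c, d}, {a, b, e, f}, {a, c, d, e}, {a, c, d, f}, {b, c, d, e}, {b, c, d, f}, {c, d, e, f}, {a, b, c, d, e}, {a, b, c, d, f}, {a, c, d, e, f}, {b, c, d, e, f}, X }

Check:
Seed the family with 𝒜 together with ∅ and X: { {}, {f}, {a, c, d, f}, {b, c, d, f}, X }.
Pass 1: 4 new —
  {a, e}  = X∖{b, c, d, f}
  {b, e}  = X∖{a, c, d, f}
  {a, b, c, d, e}  = X∖{f}
  {a, b, c, d, f}  = {b, c, d, f} ∪ {a, c, d, f}
  [9 total]
Pass 2: +6 →
  {e}  = X∖{a, b, c, d, f}
  {a, b, e}  = {b, e} ∪ {a, e}
  {a, e, f}  = {f} ∪ {a, e}
  {b, e, f}  = {b, e} ∪ {f}
  {a, c, d, e, f}  = {a, c, d, f} ∪ {a, e}
  {b, c, d, e, f}  = {b, e} ∪ {b, c, d, f}
  [15 total]
Pass 3 adds 7:
  {a}  = X∖{b, c, d, e, f}
  {b}  = X∖{a, c, d, e, f}
  {e, f}  = {f} ∪ {e}
  {a, c, d}  = X∖{b, e, f}
  {b, c, d}  = X∖{a, e, f}
  {c, d, f}  = X∖{a, b, e}
  {a, b, e, f}  = {b, e} ∪ {a, e, f}
  [22 total]
Pass 4 (8 new):
  {a, b}  = {b} ∪ {a}
  {a, f}  = {f} ∪ {a}
  {b, f}  = {b} ∪ {f}
  {c, d}  = X∖{a, b, e, f}
  {a, b, c, d}  = X∖{e, f}
  {a, c, d, e}  = {a, c, d} ∪ {a, e}
  {b, c, d, e}  = {b, e} ∪ {b, c, d}
  {c, d, e, f}  = {e, f} ∪ {c, d, f}
  [30 total]
Pass 5: +2 →
  {a, b, f}  = {a, b} ∪ {a, f}
  {c, d, e}  = {c, d} ∪ {e}
  [32 total]
Pass 6: already closed under ᶜ and ∪.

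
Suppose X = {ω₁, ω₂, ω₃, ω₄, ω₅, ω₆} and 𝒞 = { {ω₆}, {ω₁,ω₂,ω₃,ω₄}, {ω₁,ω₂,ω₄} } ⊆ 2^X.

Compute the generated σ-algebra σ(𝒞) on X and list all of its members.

σ(𝒞) (16 sets): { {}, {ω₃}, {ω₅}, {ω₆}, {ω₃,ω₅}, {ω₃,ω₆}, {ω₅,ω₆}, {ω₁,ω₂,ω₄}, {ω₃,ω₅,ω₆}, {ω₁,ω₂,ω₃,ω₄}, {ω₁,ω₂,ω₄,ω₅}, {ω₁,ω₂,ω₄,ω₆}, {ω₁,ω₂,ω₃,ω₄,ω₅}, {ω₁,ω₂,ω₃,ω₄,ω₆}, {ω₁,ω₂,ω₄,ω₅,ω₆}, X }

Trace:
Begin from { {}, {ω₆}, {ω₁,ω₂,ω₄}, {ω₁,ω₂,ω₃,ω₄}, X } (that is, 𝒞 plus ∅ and X).
Round 1. New:
  {ω₅,ω₆}  = {ω₁,ω₂,ω₃,ω₄}ᶜ
  {ω₃,ω₅,ω₆}  = {ω₁,ω₂,ω₄}ᶜ
  {ω₁,ω₂,ω₄,ω₆}  = {ω₁,ω₂,ω₄} ∪ {ω₆}
  {ω₁,ω₂,ω₃,ω₄,ω₅}  = {ω₆}ᶜ
  {ω₁,ω₂,ω₃,ω₄,ω₆}  = {ω₁,ω₂,ω₃,ω₄} ∪ {ω₆}
Round 2. New:
  {ω₅}  = {ω₁,ω₂,ω₃,ω₄,ω₆}ᶜ
  {ω₃,ω₅}  = {ω₁,ω₂,ω₄,ω₆}ᶜ
  {ω₁,ω₂,ω₄,ω₅,ω₆}  = {ω₁,ω₂,ω₄,ω₆} ∪ {ω₅,ω₆}
Round 3 (2 new):
  {ω₃}  = {ω₁,ω₂,ω₄,ω₅,ω₆}ᶜ
  {ω₁,ω₂,ω₄,ω₅}  = {ω₁,ω₂,ω₄} ∪ {ω₅}
Round 4: +1 →
  {ω₃,ω₆}  = {ω₁,ω₂,ω₄,ω₅}ᶜ
Round 5: already closed under ᶜ and ∪.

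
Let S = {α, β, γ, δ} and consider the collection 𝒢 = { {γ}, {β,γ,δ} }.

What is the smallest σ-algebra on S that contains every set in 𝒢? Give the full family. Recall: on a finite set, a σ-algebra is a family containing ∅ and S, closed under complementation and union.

Start: 𝒢 ∪ {∅, S} = { ∅, {γ}, {β,γ,δ}, S }.
Round 1 adds 2:
  {α}  = complement {β,γ,δ}
  {α,β,δ}  = complement {γ}
  (now 6)
Round 2 (1 new):
  {α,γ}  = {γ} ∪ {α}
  (now 7)
Round 3. New:
  {β,δ}  = complement {α,γ}
  (now 8)
Round 4: closed — nothing new.

Hence σ(𝒢) has 8 members: { ∅, {α}, {γ}, {α,γ}, {β,δ}, {α,β,δ}, {β,γ,δ}, S }.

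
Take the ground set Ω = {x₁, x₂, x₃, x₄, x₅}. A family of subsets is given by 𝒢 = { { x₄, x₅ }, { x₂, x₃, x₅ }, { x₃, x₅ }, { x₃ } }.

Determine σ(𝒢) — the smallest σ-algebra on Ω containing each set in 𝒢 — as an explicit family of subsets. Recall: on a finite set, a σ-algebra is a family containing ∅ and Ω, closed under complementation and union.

Seed the family with 𝒢 together with ∅ and Ω: { {  }, { x₃ }, { x₃, x₅ }, { x₄, x₅ }, { x₂, x₃, x₅ }, Ω }.
Step 1: +6 →
  { x₁, x₄ }  = complement { x₂, x₃, x₅ }
  { x₁, x₂, x₃ }  = complement { x₄, x₅ }
  { x₁, x₂, x₄ }  = complement { x₃, x₅ }
  { x₃, x₄, x₅ }  = { x₄, x₅ } ∪ { x₃ }
  { x₁, x₂, x₄, x₅ }  = complement { x₃ }
  { x₂, x₃, x₄, x₅ }  = { x₄, x₅ } ∪ { x₂, x₃, x₅ }
  — 12 sets.
Step 2 adds 7:
  { x₁ }  = complement { x₂, x₃, x₄, x₅ }
  { x₁, x₂ }  = complement { x₃, x₄, x₅ }
  { x₁, x₃, x₄ }  = { x₃ } ∪ { x₁, x₄ }
  { x₁, x₄, x₅ }  = { x₄, x₅ } ∪ { x₁, x₄ }
  { x₁, x₂, x₃, x₄ }  = { x₁, x₂, x₃ } ∪ { x₁, x₂, x₄ }
  { x₁, x₂, x₃, x₅ }  = { x₁, x₂, x₃ } ∪ { x₂, x₃, x₅ }
  { x₁, x₃, x₄, x₅ }  = { x₃, x₄, x₅ } ∪ { x₁, x₄ }
  — 19 sets.
Step 3: +7 →
  { x₂ }  = complement { x₁, x₃, x₄, x₅ }
  { x₄ }  = complement { x₁, x₂, x₃, x₅ }
  { x₅ }  = complement { x₁, x₂, x₃, x₄ }
  { x₁, x₃ }  = { x₃ } ∪ { x₁ }
  { x₂, x₃ }  = complement { x₁, x₄, x₅ }
  { x₂, x₅ }  = complement { x₁, x₃, x₄ }
  { x₁, x₃, x₅ }  = { x₃, x₅ } ∪ { x₁ }
  — 26 sets.
Step 4: 6 new —
  { x₁, x₅ }  = { x₅ } ∪ { x₁ }
  { x₂, x₄ }  = complement { x₁, x₃, x₅ }
  { x₃, x₄ }  = { x₃ } ∪ { x₄ }
  { x₁, x₂, x₅ }  = { x₂, x₅ } ∪ { x₁, x₂ }
  { x₂, x₃, x₄ }  = { x₂, x₃ } ∪ { x₄ }
  { x₂, x₄, x₅ }  = complement { x₁, x₃ }
  — 32 sets.
Step 5: closed — nothing new.

Hence σ(𝒢) has 32 members: { {  }, { x₁ }, { x₂ }, { x₃ }, { x₄ }, { x₅ }, { x₁, x₂ }, { x₁, x₃ }, { x₁, x₄ }, { x₁, x₅ }, { x₂, x₃ }, { x₂, x₄ }, { x₂, x₅ }, { x₃, x₄ }, { x₃, x₅ }, { x₄, x₅ }, { x₁, x₂, x₃ }, { x₁, x₂, x₄ }, { x₁, x₂, x₅ }, { x₁, x₃, x₄ }, { x₁, x₃, x₅ }, { x₁, x₄, x₅ }, { x₂, x₃, x₄ }, { x₂, x₃, x₅ }, { x₂, x₄, x₅ }, { x₃, x₄, x₅ }, { x₁, x₂, x₃, x₄ }, { x₁, x₂, x₃, x₅ }, { x₁, x₂, x₄, x₅ }, { x₁, x₃, x₄, x₅ }, { x₂, x₃, x₄, x₅ }, Ω }.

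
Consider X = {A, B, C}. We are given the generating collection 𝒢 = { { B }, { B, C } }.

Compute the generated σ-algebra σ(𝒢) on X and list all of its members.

Start: 𝒢 ∪ {∅, X} = { ∅, { B }, { B, C }, X }.
Step 1: 2 new —
  { A }  = complement { B, C }
  { A, C }  = complement { B }
  (now 6)
Step 2. New:
  { A, B }  = { B } ∪ { A }
  (now 7)
Step 3 (1 new):
  { C }  = complement { A, B }
  (now 8)
After Step 4 the family is unchanged; done.

|σ(𝒢)| = 8.  σ(𝒢) = { ∅, { A }, { B }, { C }, { A, B }, { A, C }, { B, C }, X }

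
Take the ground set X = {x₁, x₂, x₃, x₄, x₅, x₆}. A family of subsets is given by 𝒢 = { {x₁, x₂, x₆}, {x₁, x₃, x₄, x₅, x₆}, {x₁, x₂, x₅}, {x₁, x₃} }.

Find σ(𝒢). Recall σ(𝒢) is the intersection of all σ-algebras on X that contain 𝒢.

Answer: σ(𝒢) = { {}, {x₁}, {x₂}, {x₃}, {x₄}, {x₅}, {x₆}, {x₁, x₂}, {x₁, x₃}, {x₁, x₄}, {x₁, x₅}, {x₁, x₆}, {x₂, x₃}, {x₂, x₄}, {x₂, x₅}, {x₂, x₆}, {x₃, x₄}, {x₃, x₅}, {x₃, x₆}, {x₄, x₅}, {x₄, x₆}, {x₅, x₆}, {x₁, x₂, x₃}, {x₁, x₂, x₄}, {x₁, x₂, x₅}, {x₁, x₂, x₆}, {x₁, x₃, x₄}, {x₁, x₃, x₅}, {x₁, x₃, x₆}, {x₁, x₄, x₅}, {x₁, x₄, x₆}, {x₁, x₅, x₆}, {x₂, x₃, x₄}, {x₂, x₃, x₅}, {x₂, x₃, x₆}, {x₂, x₄, x₅}, {x₂, x₄, x₆}, {x₂, x₅, x₆}, {x₃, x₄, x₅}, {x₃, x₄, x₆}, {x₃, x₅, x₆}, {x₄, x₅, x₆}, {x₁, x₂, x₃, x₄}, {x₁, x₂, x₃, x₅}, {x₁, x₂, x₃, x₆}, {x₁, x₂, x₄, x₅}, {x₁, x₂, x₄, x₆}, {x₁, x₂, x₅, x₆}, {x₁, x₃, x₄, x₅}, {x₁, x₃, x₄, x₆}, {x₁, x₃, x₅, x₆}, {x₁, x₄, x₅, x₆}, {x₂, x₃, x₄, x₅}, {x₂, x₃, x₄, x₆}, {x₂, x₃, x₅, x₆}, {x₂, x₄, x₅, x₆}, {x₃, x₄, x₅, x₆}, {x₁, x₂, x₃, x₄, x₅}, {x₁, x₂, x₃, x₄, x₆}, {x₁, x₂, x₃, x₅, x₆}, {x₁, x₂, x₄, x₅, x₆}, {x₁, x₃, x₄, x₅, x₆}, {x₂, x₃, x₄, x₅, x₆}, X }

Check:
Begin from { {}, {x₁, x₃}, {x₁, x₂, x₅}, {x₁, x₂, x₆}, {x₁, x₃, x₄, x₅, x₆}, X } (that is, 𝒢 plus ∅ and X).
Pass 1. New:
  {x₂}  = {x₁, x₃, x₄, x₅, x₆}ᶜ
  {x₃, x₄, x₅}  = {x₁, x₂, x₆}ᶜ
  {x₃, x₄, x₆}  = {x₁, x₂, x₅}ᶜ
  {x₁, x₂, x₃, x₅}  = {x₁, x₂, x₅} ∪ {x₁, x₃}
  {x₁, x₂, x₃, x₆}  = {x₁, x₃} ∪ {x₁, x₂, x₆}
  {x₁, x₂, x₅, x₆}  = {x₁, x₂, x₅} ∪ {x₁, x₂, x₆}
  {x₂, x₄, x₅, x₆}  = {x₁, x₃}ᶜ
  (now 13)
Pass 2. New:
  {x₃, x₄}  = {x₁, x₂, x₅, x₆}ᶜ
  {x₄, x₅}  = {x₁, x₂, x₃, x₆}ᶜ
  {x₄, x₆}  = {x₁, x₂, x₃, x₅}ᶜ
  {x₁, x₂, x₃}  = {x₂} ∪ {x₁, x₃}
  {x₁, x₃, x₄, x₅}  = {x₃, x₄, x₅} ∪ {x₁, x₃}
  {x₁, x₃, x₄, x₆}  = {x₁, x₃} ∪ {x₃, x₄, x₆}
  {x₂, x₃, x₄, x₅}  = {x₃, x₄, x₅} ∪ {x₂}
  {x₂, x₃, x₄, x₆}  = {x₂} ∪ {x₃, x₄, x₆}
  {x₃, x₄, x₅, x₆}  = {x₃, x₄, x₅} ∪ {x₃, x₄, x₆}
  {x₁, x₂, x₃, x₄, x₅}  = {x₃, x₄, x₅} ∪ {x₁, x₂, x₅}
  {x₁, x₂, x₃, x₄, x₆}  = {x₁, x₂, x₃, x₆} ∪ {x₃, x₄, x₆}
  {x₁, x₂, x₃, x₅, x₆}  = {x₁, x₂, x₃, x₆} ∪ {x₁, x₂, x₅}
  {x₁, x₂, x₄, x₅, x₆}  = {x₁, x₂, x₅} ∪ {x₂, x₄, x₅, x₆}
  {x₂, x₃, x₄, x₅, x₆}  = {x₃, x₄, x₅} ∪ {x₂, x₄, x₅, x₆}
  (now 27)
Pass 3. New:
  {x₁}  = {x₂, x₃, x₄, x₅, x₆}ᶜ
  {x₃}  = {x₁, x₂, x₄, x₅, x₆}ᶜ
  {x₄}  = {x₁, x₂, x₃, x₅, x₆}ᶜ
  {x₅}  = {x₁, x₂, x₃, x₄, x₆}ᶜ
  {x₆}  = {x₁, x₂, x₃, x₄, x₅}ᶜ
  {x₁, x₂}  = {x₃, x₄, x₅, x₆}ᶜ
  {x₁, x₅}  = {x₂, x₃, x₄, x₆}ᶜ
  {x₁, x₆}  = {x₂, x₃, x₄, x₅}ᶜ
  {x₂, x₅}  = {x₁, x₃, x₄, x₆}ᶜ
  {x₂, x₆}  = {x₁, x₃, x₄, x₅}ᶜ
  {x₁, x₃, x₄}  = {x₃, x₄} ∪ {x₁, x₃}
  {x₂, x₃, x₄}  = {x₃, x₄} ∪ {x₂}
  {x₂, x₄, x₅}  = {x₂} ∪ {x₄, x₅}
  {x₂, x₄, x₆}  = {x₂} ∪ {x₄, x₆}
  {x₄, x₅, x₆}  = {x₁, x₂, x₃}ᶜ
  {x₁, x₂, x₃, x₄}  = {x₃, x₄} ∪ {x₁, x₂, x₃}
  {x₁, x₂, x₄, x₅}  = {x₄, x₅} ∪ {x₁, x₂, x₅}
  {x₁, x₂, x₄, x₆}  = {x₄, x₆} ∪ {x₁, x₂, x₆}
  (now 45)
Pass 4: 16 new —
  {x₁, x₄}  = {x₄} ∪ {x₁}
  {x₂, x₃}  = {x₂} ∪ {x₃}
  {x₂, x₄}  = {x₂} ∪ {x₄}
  {x₃, x₅}  = {x₁, x₂, x₄, x₆}ᶜ
  {x₃, x₆}  = {x₁, x₂, x₄, x₅}ᶜ
  {x₅, x₆}  = {x₁, x₂, x₃, x₄}ᶜ
  {x₁, x₂, x₄}  = {x₁, x₂} ∪ {x₄}
  {x₁, x₃, x₅}  = {x₂, x₄, x₆}ᶜ
  {x₁, x₃, x₆}  = {x₂, x₄, x₅}ᶜ
  {x₁, x₄, x₅}  = {x₄, x₅} ∪ {x₁}
  {x₁, x₄, x₆}  = {x₁, x₆} ∪ {x₄}
  {x₁, x₅, x₆}  = {x₂, x₃, x₄}ᶜ
  {x₂, x₃, x₅}  = {x₃} ∪ {x₂, x₅}
  {x₂, x₃, x₆}  = {x₂, x₆} ∪ {x₃}
  {x₂, x₅, x₆}  = {x₁, x₃, x₄}ᶜ
  {x₁, x₄, x₅, x₆}  = {x₁, x₆} ∪ {x₄, x₅}
  (now 61)
Pass 5 (3 new):
  {x₃, x₅, x₆}  = {x₁, x₂, x₄}ᶜ
  {x₁, x₃, x₅, x₆}  = {x₂, x₄}ᶜ
  {x₂, x₃, x₅, x₆}  = {x₁, x₄}ᶜ
  (now 64)
After Pass 6 the family is unchanged; done.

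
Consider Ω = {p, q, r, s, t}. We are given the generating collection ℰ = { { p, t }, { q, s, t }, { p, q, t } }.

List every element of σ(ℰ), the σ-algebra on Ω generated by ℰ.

Initial family (5 sets): { ∅, { p, t }, { p, q, t }, { q, s, t }, Ω }.
Step 1. New:
  { p, r }  = complement { q, s, t }
  { r, s }  = complement { p, q, t }
  { q, r, s }  = complement { p, t }
  { p, q, s, t }  = { p, q, t } ∪ { q, s, t }
  [9 total]
Step 2 adds 7:
  { r }  = complement { p, q, s, t }
  { p, r, s }  = { r, s } ∪ { p, r }
  { p, r, t }  = { p, r } ∪ { p, t }
  { p, q, r, s }  = { p, r } ∪ { q, r, s }
  { p, q, r, t }  = { p, q, t } ∪ { p, r }
  { p, r, s, t }  = { r, s } ∪ { p, t }
  { q, r, s, t }  = { r, s } ∪ { q, s, t }
  [16 total]
Step 3 (6 new):
  { p }  = complement { q, r, s, t }
  { q }  = complement { p, r, s, t }
  { s }  = complement { p, q, r, t }
  { t }  = complement { p, q, r, s }
  { q, s }  = complement { p, r, t }
  { q, t }  = complement { p, r, s }
  [22 total]
Step 4 adds 10:
  { p, q }  = { q } ∪ { p }
  { p, s }  = { s } ∪ { p }
  { q, r }  = { q } ∪ { r }
  { r, t }  = { t } ∪ { r }
  { s, t }  = { t } ∪ { s }
  { p, q, r }  = { q } ∪ { p, r }
  { p, q, s }  = { q, s } ∪ { p }
  { p, s, t }  = { p, t } ∪ { s }
  { q, r, t }  = { q, t } ∪ { r }
  { r, s, t }  = { r, s } ∪ { t }
  [32 total]
Step 5: stable.

|σ(ℰ)| = 32.  σ(ℰ) = { ∅, { p }, { q }, { r }, { s }, { t }, { p, q }, { p, r }, { p, s }, { p, t }, { q, r }, { q, s }, { q, t }, { r, s }, { r, t }, { s, t }, { p, q, r }, { p, q, s }, { p, q, t }, { p, r, s }, { p, r, t }, { p, s, t }, { q, r, s }, { q, r, t }, { q, s, t }, { r, s, t }, { p, q, r, s }, { p, q, r, t }, { p, q, s, t }, { p, r, s, t }, { q, r, s, t }, Ω }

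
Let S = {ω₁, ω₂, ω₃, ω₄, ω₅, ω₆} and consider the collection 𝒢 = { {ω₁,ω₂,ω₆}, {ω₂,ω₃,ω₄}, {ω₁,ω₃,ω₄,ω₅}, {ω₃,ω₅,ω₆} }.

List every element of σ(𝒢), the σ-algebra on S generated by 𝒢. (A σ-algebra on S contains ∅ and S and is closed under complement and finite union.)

Begin from { {}, {ω₁,ω₂,ω₆}, {ω₂,ω₃,ω₄}, {ω₃,ω₅,ω₆}, {ω₁,ω₃,ω₄,ω₅}, S } (that is, 𝒢 plus ∅ and S).
Round 1 (9 new):
  {ω₂,ω₆}  = S∖{ω₁,ω₃,ω₄,ω₅}
  {ω₁,ω₂,ω₄}  = S∖{ω₃,ω₅,ω₆}
  {ω₁,ω₅,ω₆}  = S∖{ω₂,ω₃,ω₄}
  {ω₃,ω₄,ω₅}  = S∖{ω₁,ω₂,ω₆}
  {ω₁,ω₂,ω₃,ω₄,ω₅}  = {ω₂,ω₃,ω₄} ∪ {ω₁,ω₃,ω₄,ω₅}
  {ω₁,ω₂,ω₃,ω₄,ω₆}  = {ω₂,ω₃,ω₄} ∪ {ω₁,ω₂,ω₆}
  {ω₁,ω₂,ω₃,ω₅,ω₆}  = {ω₃,ω₅,ω₆} ∪ {ω₁,ω₂,ω₆}
  {ω₁,ω₃,ω₄,ω₅,ω₆}  = {ω₁,ω₃,ω₄,ω₅} ∪ {ω₃,ω₅,ω₆}
  {ω₂,ω₃,ω₄,ω₅,ω₆}  = {ω₂,ω₃,ω₄} ∪ {ω₃,ω₅,ω₆}
  — 15 sets.
Round 2 (14 new):
  {ω₁}  = S∖{ω₂,ω₃,ω₄,ω₅,ω₆}
  {ω₂}  = S∖{ω₁,ω₃,ω₄,ω₅,ω₆}
  {ω₄}  = S∖{ω₁,ω₂,ω₃,ω₅,ω₆}
  {ω₅}  = S∖{ω₁,ω₂,ω₃,ω₄,ω₆}
  {ω₆}  = S∖{ω₁,ω₂,ω₃,ω₄,ω₅}
  {ω₁,ω₂,ω₃,ω₄}  = {ω₂,ω₃,ω₄} ∪ {ω₁,ω₂,ω₄}
  {ω₁,ω₂,ω₄,ω₆}  = {ω₂,ω₆} ∪ {ω₁,ω₂,ω₄}
  {ω₁,ω₂,ω₅,ω₆}  = {ω₂,ω₆} ∪ {ω₁,ω₅,ω₆}
  {ω₁,ω₃,ω₅,ω₆}  = {ω₁,ω₅,ω₆} ∪ {ω₃,ω₅,ω₆}
  {ω₂,ω₃,ω₄,ω₅}  = {ω₃,ω₄,ω₅} ∪ {ω₂,ω₃,ω₄}
  {ω₂,ω₃,ω₄,ω₆}  = {ω₂,ω₃,ω₄} ∪ {ω₂,ω₆}
  {ω₂,ω₃,ω₅,ω₆}  = {ω₂,ω₆} ∪ {ω₃,ω₅,ω₆}
  {ω₃,ω₄,ω₅,ω₆}  = {ω₃,ω₄,ω₅} ∪ {ω₃,ω₅,ω₆}
  {ω₁,ω₂,ω₄,ω₅,ω₆}  = {ω₁,ω₂,ω₄} ∪ {ω₁,ω₅,ω₆}
  — 29 sets.
Round 3: 16 new —
  {ω₃}  = S∖{ω₁,ω₂,ω₄,ω₅,ω₆}
  {ω₁,ω₂}  = S∖{ω₃,ω₄,ω₅,ω₆}
  {ω₁,ω₄}  = S∖{ω₂,ω₃,ω₅,ω₆}
  {ω₁,ω₅}  = S∖{ω₂,ω₃,ω₄,ω₆}
  {ω₁,ω₆}  = S∖{ω₂,ω₃,ω₄,ω₅}
  {ω₂,ω₄}  = S∖{ω₁,ω₃,ω₅,ω₆}
  {ω₂,ω₅}  = {ω₂} ∪ {ω₅}
  {ω₃,ω₄}  = S∖{ω₁,ω₂,ω₅,ω₆}
  {ω₃,ω₅}  = S∖{ω₁,ω₂,ω₄,ω₆}
  {ω₄,ω₅}  = {ω₅} ∪ {ω₄}
  {ω₄,ω₆}  = {ω₆} ∪ {ω₄}
  {ω₅,ω₆}  = S∖{ω₁,ω₂,ω₃,ω₄}
  {ω₂,ω₄,ω₆}  = {ω₂,ω₆} ∪ {ω₄}
  {ω₂,ω₅,ω₆}  = {ω₂,ω₆} ∪ {ω₅}
  {ω₁,ω₂,ω₄,ω₅}  = {ω₁,ω₂,ω₄} ∪ {ω₅}
  {ω₁,ω₄,ω₅,ω₆}  = {ω₁,ω₅,ω₆} ∪ {ω₄}
  — 45 sets.
Round 4 (19 new):
  {ω₁,ω₃}  = {ω₃} ∪ {ω₁}
  {ω₂,ω₃}  = S∖{ω₁,ω₄,ω₅,ω₆}
  {ω₃,ω₆}  = S∖{ω₁,ω₂,ω₄,ω₅}
  {ω₁,ω₂,ω₃}  = {ω₁,ω₂} ∪ {ω₃}
  {ω₁,ω₂,ω₅}  = {ω₂} ∪ {ω₁,ω₅}
  {ω₁,ω₃,ω₄}  = S∖{ω₂,ω₅,ω₆}
  {ω₁,ω₃,ω₅}  = S∖{ω₂,ω₄,ω₆}
  {ω₁,ω₃,ω₆}  = {ω₁,ω₆} ∪ {ω₃}
  {ω₁,ω₄,ω₅}  = {ω₄,ω₅} ∪ {ω₁}
  {ω₁,ω₄,ω₆}  = {ω₁,ω₆} ∪ {ω₄}
  {ω₂,ω₃,ω₅}  = {ω₂} ∪ {ω₃,ω₅}
  {ω₂,ω₃,ω₆}  = {ω₂,ω₆} ∪ {ω₃}
  {ω₂,ω₄,ω₅}  = {ω₂} ∪ {ω₄,ω₅}
  {ω₃,ω₄,ω₆}  = {ω₃,ω₄} ∪ {ω₄,ω₆}
  {ω₄,ω₅,ω₆}  = {ω₄,ω₅} ∪ {ω₅,ω₆}
  {ω₁,ω₂,ω₃,ω₅}  = S∖{ω₄,ω₆}
  {ω₁,ω₂,ω₃,ω₆}  = S∖{ω₄,ω₅}
  {ω₁,ω₃,ω₄,ω₆}  = S∖{ω₂,ω₅}
  {ω₂,ω₄,ω₅,ω₆}  = {ω₂,ω₄,ω₆} ∪ {ω₄,ω₅}
  — 64 sets.
Round 5 adds nothing — fixpoint reached.

Hence σ(𝒢) has 64 members: { {}, {ω₁}, {ω₂}, {ω₃}, {ω₄}, {ω₅}, {ω₆}, {ω₁,ω₂}, {ω₁,ω₃}, {ω₁,ω₄}, {ω₁,ω₅}, {ω₁,ω₆}, {ω₂,ω₃}, {ω₂,ω₄}, {ω₂,ω₅}, {ω₂,ω₆}, {ω₃,ω₄}, {ω₃,ω₅}, {ω₃,ω₆}, {ω₄,ω₅}, {ω₄,ω₆}, {ω₅,ω₆}, {ω₁,ω₂,ω₃}, {ω₁,ω₂,ω₄}, {ω₁,ω₂,ω₅}, {ω₁,ω₂,ω₆}, {ω₁,ω₃,ω₄}, {ω₁,ω₃,ω₅}, {ω₁,ω₃,ω₆}, {ω₁,ω₄,ω₅}, {ω₁,ω₄,ω₆}, {ω₁,ω₅,ω₆}, {ω₂,ω₃,ω₄}, {ω₂,ω₃,ω₅}, {ω₂,ω₃,ω₆}, {ω₂,ω₄,ω₅}, {ω₂,ω₄,ω₆}, {ω₂,ω₅,ω₆}, {ω₃,ω₄,ω₅}, {ω₃,ω₄,ω₆}, {ω₃,ω₅,ω₆}, {ω₄,ω₅,ω₆}, {ω₁,ω₂,ω₃,ω₄}, {ω₁,ω₂,ω₃,ω₅}, {ω₁,ω₂,ω₃,ω₆}, {ω₁,ω₂,ω₄,ω₅}, {ω₁,ω₂,ω₄,ω₆}, {ω₁,ω₂,ω₅,ω₆}, {ω₁,ω₃,ω₄,ω₅}, {ω₁,ω₃,ω₄,ω₆}, {ω₁,ω₃,ω₅,ω₆}, {ω₁,ω₄,ω₅,ω₆}, {ω₂,ω₃,ω₄,ω₅}, {ω₂,ω₃,ω₄,ω₆}, {ω₂,ω₃,ω₅,ω₆}, {ω₂,ω₄,ω₅,ω₆}, {ω₃,ω₄,ω₅,ω₆}, {ω₁,ω₂,ω₃,ω₄,ω₅}, {ω₁,ω₂,ω₃,ω₄,ω₆}, {ω₁,ω₂,ω₃,ω₅,ω₆}, {ω₁,ω₂,ω₄,ω₅,ω₆}, {ω₁,ω₃,ω₄,ω₅,ω₆}, {ω₂,ω₃,ω₄,ω₅,ω₆}, S }.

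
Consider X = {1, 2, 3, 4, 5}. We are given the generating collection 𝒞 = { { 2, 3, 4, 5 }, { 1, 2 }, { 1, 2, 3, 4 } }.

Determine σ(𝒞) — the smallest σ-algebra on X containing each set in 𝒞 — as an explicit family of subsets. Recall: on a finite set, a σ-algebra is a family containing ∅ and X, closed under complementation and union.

σ(𝒞) = { {}, { 1 }, { 2 }, { 5 }, { 1, 2 }, { 1, 5 }, { 2, 5 }, { 3, 4 }, { 1, 2, 5 }, { 1, 3, 4 }, { 2, 3, 4 }, { 3, 4, 5 }, { 1, 2, 3, 4 }, { 1, 3, 4, 5 }, { 2, 3, 4, 5 }, X }

Check:
Start: 𝒞 ∪ {∅, X} = { {}, { 1, 2 }, { 1, 2, 3, 4 }, { 2, 3, 4, 5 }, X }.
Round 1: +3 →
  { 1 }  = ᶜ of { 2, 3, 4, 5 }
  { 5 }  = ᶜ of { 1, 2, 3, 4 }
  { 3, 4, 5 }  = ᶜ of { 1, 2 }
  [8 total]
Round 2 adds 3:
  { 1, 5 }  = { 5 } ∪ { 1 }
  { 1, 2, 5 }  = { 1, 2 } ∪ { 5 }
  { 1, 3, 4, 5 }  = { 3, 4, 5 } ∪ { 1 }
  [11 total]
Round 3: 3 new —
  { 2 }  = ᶜ of { 1, 3, 4, 5 }
  { 3, 4 }  = ᶜ of { 1, 2, 5 }
  { 2, 3, 4 }  = ᶜ of { 1, 5 }
  [14 total]
Round 4 adds 2:
  { 2, 5 }  = { 2 } ∪ { 5 }
  { 1, 3, 4 }  = { 3, 4 } ∪ { 1 }
  [16 total]
Round 5: already closed under ᶜ and ∪.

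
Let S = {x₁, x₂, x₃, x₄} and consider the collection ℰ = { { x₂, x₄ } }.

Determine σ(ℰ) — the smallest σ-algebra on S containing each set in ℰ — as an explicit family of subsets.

Take S₀ = ℰ ∪ {∅, S} = { {  }, { x₂, x₄ }, S }.
Round 1. New:
  { x₁, x₃ }  = complement { x₂, x₄ }
  (now 4)
After Round 2 the family is unchanged; done.

Therefore σ(ℰ) = { {  }, { x₁, x₃ }, { x₂, x₄ }, S } (|σ(ℰ)| = 4).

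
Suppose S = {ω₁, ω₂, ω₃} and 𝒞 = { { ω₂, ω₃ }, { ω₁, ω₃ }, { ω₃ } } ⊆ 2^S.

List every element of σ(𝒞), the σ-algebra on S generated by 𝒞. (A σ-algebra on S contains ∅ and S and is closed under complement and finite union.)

Initial family (5 sets): { {  }, { ω₃ }, { ω₁, ω₃ }, { ω₂, ω₃ }, S }.
Pass 1. New:
  { ω₁ }  = ᶜ of { ω₂, ω₃ }
  { ω₂ }  = ᶜ of { ω₁, ω₃ }
  { ω₁, ω₂ }  = ᶜ of { ω₃ }
  — 8 sets.
Pass 2: stable.

|σ(𝒞)| = 8.  σ(𝒞) = { {  }, { ω₁ }, { ω₂ }, { ω₃ }, { ω₁, ω₂ }, { ω₁, ω₃ }, { ω₂, ω₃ }, S }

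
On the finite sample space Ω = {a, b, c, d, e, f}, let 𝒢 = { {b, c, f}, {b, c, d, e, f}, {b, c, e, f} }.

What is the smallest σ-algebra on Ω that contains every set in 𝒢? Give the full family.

Begin from { ∅, {b, c, f}, {b, c, e, f}, {b, c, d, e, f}, Ω } (that is, 𝒢 plus ∅ and Ω).
Iteration 1: 3 new —
  {a}  = Ω∖{b, c, d, e, f}
  {a, d}  = Ω∖{b, c, e, f}
  {a, d, e}  = Ω∖{b, c, f}
  (now 8)
Iteration 2 (3 new):
  {a, b, c, f}  = {b, c, f} ∪ {a}
  {a, b, c, d, f}  = {b, c, f} ∪ {a, d}
  {a, b, c, e, f}  = {b, c, e, f} ∪ {a}
  (now 11)
Iteration 3: 3 new —
  {d}  = Ω∖{a, b, c, e, f}
  {e}  = Ω∖{a, b, c, d, f}
  {d, e}  = Ω∖{a, b, c, f}
  (now 14)
Iteration 4 (2 new):
  {a, e}  = {e} ∪ {a}
  {b, c, d, f}  = {b, c, f} ∪ {d}
  (now 16)
Iteration 5: already closed under ᶜ and ∪.

σ(𝒢) = { ∅, {a}, {d}, {e}, {a, d}, {a, e}, {d, e}, {a, d, e}, {b, c, f}, {a, b, c, f}, {b, c, d, f}, {b, c, e, f}, {a, b, c, d, f}, {a, b, c, e, f}, {b, c, d, e, f}, Ω }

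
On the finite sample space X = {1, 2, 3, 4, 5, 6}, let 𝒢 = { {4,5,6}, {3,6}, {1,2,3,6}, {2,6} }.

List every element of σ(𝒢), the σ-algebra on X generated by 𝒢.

Answer: σ(𝒢) = { ∅, {1}, {2}, {3}, {6}, {1,2}, {1,3}, {1,6}, {2,3}, {2,6}, {3,6}, {4,5}, {1,2,3}, {1,2,6}, {1,3,6}, {1,4,5}, {2,3,6}, {2,4,5}, {3,4,5}, {4,5,6}, {1,2,3,6}, {1,2,4,5}, {1,3,4,5}, {1,4,5,6}, {2,3,4,5}, {2,4,5,6}, {3,4,5,6}, {1,2,3,4,5}, {1,2,4,5,6}, {1,3,4,5,6}, {2,3,4,5,6}, X }

Trace:
Initial family (6 sets): { ∅, {2,6}, {3,6}, {4,5,6}, {1,2,3,6}, X }.
Iteration 1 adds 7:
  {4,5}  = X∖{1,2,3,6}
  {1,2,3}  = X∖{4,5,6}
  {2,3,6}  = {3,6} ∪ {2,6}
  {1,2,4,5}  = X∖{3,6}
  {1,3,4,5}  = X∖{2,6}
  {2,4,5,6}  = {2,6} ∪ {4,5,6}
  {3,4,5,6}  = {3,6} ∪ {4,5,6}
  |family| = 13
Iteration 2 (7 new):
  {1,2}  = X∖{3,4,5,6}
  {1,3}  = X∖{2,4,5,6}
  {1,4,5}  = X∖{2,3,6}
  {1,2,3,4,5}  = {1,2,3} ∪ {1,2,4,5}
  {1,2,4,5,6}  = {2,6} ∪ {1,2,4,5}
  {1,3,4,5,6}  = {3,4,5,6} ∪ {1,3,4,5}
  {2,3,4,5,6}  = {3,4,5,6} ∪ {2,3,6}
  |family| = 20
Iteration 3: +7 →
  {1}  = X∖{2,3,4,5,6}
  {2}  = X∖{1,3,4,5,6}
  {3}  = X∖{1,2,4,5,6}
  {6}  = X∖{1,2,3,4,5}
  {1,2,6}  = {1,2} ∪ {2,6}
  {1,3,6}  = {1,3} ∪ {3,6}
  {1,4,5,6}  = {4,5,6} ∪ {1,4,5}
  |family| = 27
Iteration 4 (4 new):
  {1,6}  = {6} ∪ {1}
  {2,3}  = X∖{1,4,5,6}
  {2,4,5}  = X∖{1,3,6}
  {3,4,5}  = X∖{1,2,6}
  |family| = 31
Iteration 5 (1 new):
  {2,3,4,5}  = X∖{1,6}
  |family| = 32
Iteration 6: closed — nothing new.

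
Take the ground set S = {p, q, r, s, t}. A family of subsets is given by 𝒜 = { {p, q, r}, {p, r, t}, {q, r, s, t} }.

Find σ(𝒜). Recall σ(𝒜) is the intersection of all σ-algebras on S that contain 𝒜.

σ(𝒜) (32 sets): { {}, {p}, {q}, {r}, {s}, {t}, {p, q}, {p, r}, {p, s}, {p, t}, {q, r}, {q, s}, {q, t}, {r, s}, {r, t}, {s, t}, {p, q, r}, {p, q, s}, {p, q, t}, {p, r, s}, {p, r, t}, {p, s, t}, {q, r, s}, {q, r, t}, {q, s, t}, {r, s, t}, {p, q, r, s}, {p, q, r, t}, {p, q, s, t}, {p, r, s, t}, {q, r, s, t}, S }

Check:
Begin from { {}, {p, q, r}, {p, r, t}, {q, r, s, t}, S } (that is, 𝒜 plus ∅ and S).
Iteration 1 (4 new):
  {p}  = ᶜ of {q, r, s, t}
  {q, s}  = ᶜ of {p, r, t}
  {s, t}  = ᶜ of {p, q, r}
  {p, q, r, t}  = {p, q, r} ∪ {p, r, t}
  — 9 sets.
Iteration 2 (6 new):
  {s}  = ᶜ of {p, q, r, t}
  {p, q, s}  = {q, s} ∪ {p}
  {p, s, t}  = {s, t} ∪ {p}
  {q, s, t}  = {s, t} ∪ {q, s}
  {p, q, r, s}  = {p, q, r} ∪ {q, s}
  {p, r, s, t}  = {p, r, t} ∪ {s, t}
  — 15 sets.
Iteration 3 (7 new):
  {q}  = ᶜ of {p, r, s, t}
  {t}  = ᶜ of {p, q, r, s}
  {p, r}  = ᶜ of {q, s, t}
  {p, s}  = {s} ∪ {p}
  {q, r}  = ᶜ of {p, s, t}
  {r, t}  = ᶜ of {p, q, s}
  {p, q, s, t}  = {s, t} ∪ {p, q, s}
  — 22 sets.
Iteration 4: +8 →
  {r}  = ᶜ of {p, q, s, t}
  {p, q}  = {q} ∪ {p}
  {p, t}  = {t} ∪ {p}
  {q, t}  = {q} ∪ {t}
  {p, r, s}  = {p, s} ∪ {p, r}
  {q, r, s}  = {q, s} ∪ {q, r}
  {q, r, t}  = ᶜ of {p, s}
  {r, s, t}  = {s, t} ∪ {r, t}
  — 30 sets.
Iteration 5. New:
  {r, s}  = {r} ∪ {s}
  {p, q, t}  = {q, t} ∪ {p, q}
  — 32 sets.
Iteration 6: closed — nothing new.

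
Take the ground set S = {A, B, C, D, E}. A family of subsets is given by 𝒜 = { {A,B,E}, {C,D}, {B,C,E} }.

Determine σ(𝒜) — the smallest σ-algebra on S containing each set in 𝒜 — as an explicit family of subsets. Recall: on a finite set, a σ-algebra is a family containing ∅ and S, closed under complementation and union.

σ(𝒜) (16 sets): { {}, {A}, {C}, {D}, {A,C}, {A,D}, {B,E}, {C,D}, {A,B,E}, {A,C,D}, {B,C,E}, {B,D,E}, {A,B,C,E}, {A,B,D,E}, {B,C,D,E}, S }

Derivation:
Start: 𝒜 ∪ {∅, S} = { {}, {C,D}, {A,B,E}, {B,C,E}, S }.
Iteration 1: 3 new —
  {A,D}  = S∖{B,C,E}
  {A,B,C,E}  = {A,B,E} ∪ {B,C,E}
  {B,C,D,E}  = {C,D} ∪ {B,C,E}
  [8 total]
Iteration 2 (4 new):
  {A}  = S∖{B,C,D,E}
  {D}  = S∖{A,B,C,E}
  {A,C,D}  = {C,D} ∪ {A,D}
  {A,B,D,E}  = {A,B,E} ∪ {A,D}
  [12 total]
Iteration 3: +2 →
  {C}  = S∖{A,B,D,E}
  {B,E}  = S∖{A,C,D}
  [14 total]
Iteration 4. New:
  {A,C}  = {C} ∪ {A}
  {B,D,E}  = {B,E} ∪ {D}
  [16 total]
Iteration 5: closed — nothing new.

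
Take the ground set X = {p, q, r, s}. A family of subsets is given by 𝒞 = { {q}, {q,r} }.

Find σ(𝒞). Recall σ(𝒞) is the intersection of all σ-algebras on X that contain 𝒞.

σ(𝒞) = { {}, {q}, {r}, {p,s}, {q,r}, {p,q,s}, {p,r,s}, X }

Check:
Initial family (4 sets): { {}, {q}, {q,r}, X }.
Pass 1 adds 2:
  {p,s}  = {q,r}ᶜ
  {p,r,s}  = {q}ᶜ
Pass 2 (1 new):
  {p,q,s}  = {p,s} ∪ {q}
Pass 3. New:
  {r}  = {p,q,s}ᶜ
Pass 4: stable.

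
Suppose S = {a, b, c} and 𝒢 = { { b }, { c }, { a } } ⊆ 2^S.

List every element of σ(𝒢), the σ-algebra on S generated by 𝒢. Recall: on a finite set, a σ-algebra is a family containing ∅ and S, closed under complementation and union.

Answer: σ(𝒢) = { {}, { a }, { b }, { c }, { a, b }, { a, c }, { b, c }, S }

Derivation:
Start: 𝒢 ∪ {∅, S} = { {}, { a }, { b }, { c }, S }.
Pass 1 adds 3:
  { a, b }  = complement { c }
  { a, c }  = complement { b }
  { b, c }  = complement { a }
  |family| = 8
Pass 2: stable.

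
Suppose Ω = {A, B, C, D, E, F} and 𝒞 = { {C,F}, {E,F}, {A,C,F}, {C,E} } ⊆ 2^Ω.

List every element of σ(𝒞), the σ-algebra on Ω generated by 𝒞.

Take S₀ = 𝒞 ∪ {∅, Ω} = { {}, {C,E}, {C,F}, {E,F}, {A,C,F}, Ω }.
Step 1: 6 new —
  {B,D,E}  = ᶜ of {A,C,F}
  {C,E,F}  = {E,F} ∪ {C,F}
  {A,B,C,D}  = ᶜ of {E,F}
  {A,B,D,E}  = ᶜ of {C,F}
  {A,B,D,F}  = ᶜ of {C,E}
  {A,C,E,F}  = {E,F} ∪ {A,C,F}
  [12 total]
Step 2: +8 →
  {B,D}  = ᶜ of {A,C,E,F}
  {A,B,D}  = ᶜ of {C,E,F}
  {B,C,D,E}  = {C,E} ∪ {B,D,E}
  {B,D,E,F}  = {E,F} ∪ {B,D,E}
  {A,B,C,D,E}  = {A,B,D,E} ∪ {C,E}
  {A,B,C,D,F}  = {A,B,D,F} ∪ {A,C,F}
  {A,B,D,E,F}  = {A,B,D,F} ∪ {E,F}
  {B,C,D,E,F}  = {C,F} ∪ {B,D,E}
  [20 total]
Step 3. New:
  {A}  = ᶜ of {B,C,D,E,F}
  {C}  = ᶜ of {A,B,D,E,F}
  {E}  = ᶜ of {A,B,C,D,F}
  {F}  = ᶜ of {A,B,C,D,E}
  {A,C}  = ᶜ of {B,D,E,F}
  {A,F}  = ᶜ of {B,C,D,E}
  {B,C,D,F}  = {B,D} ∪ {C,F}
  [27 total]
Step 4. New:
  {A,E}  = ᶜ of {B,C,D,F}
  {A,C,E}  = {E} ∪ {A,C}
  {A,E,F}  = {E,F} ∪ {A,F}
  {B,C,D}  = {C} ∪ {B,D}
  {B,D,F}  = {F} ∪ {B,D}
  [32 total]
Step 5: already closed under ᶜ and ∪.

σ(𝒞) = { {}, {A}, {C}, {E}, {F}, {A,C}, {A,E}, {A,F}, {B,D}, {C,E}, {C,F}, {E,F}, {A,B,D}, {A,C,E}, {A,C,F}, {A,E,F}, {B,C,D}, {B,D,E}, {B,D,F}, {C,E,F}, {A,B,C,D}, {A,B,D,E}, {A,B,D,F}, {A,C,E,F}, {B,C,D,E}, {B,C,D,F}, {B,D,E,F}, {A,B,C,D,E}, {A,B,C,D,F}, {A,B,D,E,F}, {B,C,D,E,F}, Ω }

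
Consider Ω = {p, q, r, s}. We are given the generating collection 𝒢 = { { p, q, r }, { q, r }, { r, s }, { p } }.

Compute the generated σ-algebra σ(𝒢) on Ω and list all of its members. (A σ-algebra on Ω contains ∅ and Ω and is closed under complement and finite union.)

Seed the family with 𝒢 together with ∅ and Ω: { {}, { p }, { q, r }, { r, s }, { p, q, r }, Ω }.
Step 1: 5 new —
  { s }  = { p, q, r }ᶜ
  { p, q }  = { r, s }ᶜ
  { p, s }  = { q, r }ᶜ
  { p, r, s }  = { r, s } ∪ { p }
  { q, r, s }  = { p }ᶜ
Step 2. New:
  { q }  = { p, r, s }ᶜ
  { p, q, s }  = { p, q } ∪ { p, s }
Step 3: 2 new —
  { r }  = { p, q, s }ᶜ
  { q, s }  = { s } ∪ { q }
Step 4 (1 new):
  { p, r }  = { q, s }ᶜ
Step 5: closed — nothing new.

Therefore σ(𝒢) = { {}, { p }, { q }, { r }, { s }, { p, q }, { p, r }, { p, s }, { q, r }, { q, s }, { r, s }, { p, q, r }, { p, q, s }, { p, r, s }, { q, r, s }, Ω } (|σ(𝒢)| = 16).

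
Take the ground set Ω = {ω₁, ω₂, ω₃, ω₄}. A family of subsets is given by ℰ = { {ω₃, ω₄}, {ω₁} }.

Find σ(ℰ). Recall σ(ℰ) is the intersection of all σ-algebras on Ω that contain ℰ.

Take S₀ = ℰ ∪ {∅, Ω} = { {}, {ω₁}, {ω₃, ω₄}, Ω }.
Pass 1: +3 →
  {ω₁, ω₂}  = complement {ω₃, ω₄}
  {ω₁, ω₃, ω₄}  = {ω₃, ω₄} ∪ {ω₁}
  {ω₂, ω₃, ω₄}  = complement {ω₁}
  — 7 sets.
Pass 2: 1 new —
  {ω₂}  = complement {ω₁, ω₃, ω₄}
  — 8 sets.
Pass 3 adds nothing — fixpoint reached.

Hence σ(ℰ) has 8 members: { {}, {ω₁}, {ω₂}, {ω₁, ω₂}, {ω₃, ω₄}, {ω₁, ω₃, ω₄}, {ω₂, ω₃, ω₄}, Ω }.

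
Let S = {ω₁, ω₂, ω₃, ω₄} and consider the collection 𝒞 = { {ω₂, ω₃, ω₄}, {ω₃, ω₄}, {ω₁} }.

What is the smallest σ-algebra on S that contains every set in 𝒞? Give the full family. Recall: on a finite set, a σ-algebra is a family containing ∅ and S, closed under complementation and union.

Initial family (5 sets): { {}, {ω₁}, {ω₃, ω₄}, {ω₂, ω₃, ω₄}, S }.
Iteration 1 adds 2:
  {ω₁, ω₂}  = S∖{ω₃, ω₄}
  {ω₁, ω₃, ω₄}  = {ω₃, ω₄} ∪ {ω₁}
  (now 7)
Iteration 2. New:
  {ω₂}  = S∖{ω₁, ω₃, ω₄}
  (now 8)
After Iteration 3 the family is unchanged; done.

Therefore σ(𝒞) = { {}, {ω₁}, {ω₂}, {ω₁, ω₂}, {ω₃, ω₄}, {ω₁, ω₃, ω₄}, {ω₂, ω₃, ω₄}, S } (|σ(𝒞)| = 8).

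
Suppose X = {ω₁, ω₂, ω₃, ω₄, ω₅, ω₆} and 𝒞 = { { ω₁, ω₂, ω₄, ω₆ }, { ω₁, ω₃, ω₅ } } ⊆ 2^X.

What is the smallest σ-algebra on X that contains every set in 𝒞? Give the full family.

Take S₀ = 𝒞 ∪ {∅, X} = { ∅, { ω₁, ω₃, ω₅ }, { ω₁, ω₂, ω₄, ω₆ }, X }.
Round 1 adds 2:
  { ω₃, ω₅ }  = complement { ω₁, ω₂, ω₄, ω₆ }
  { ω₂, ω₄, ω₆ }  = complement { ω₁, ω₃, ω₅ }
  [6 total]
Round 2: 1 new —
  { ω₂, ω₃, ω₄, ω₅, ω₆ }  = { ω₂, ω₄, ω₆ } ∪ { ω₃, ω₅ }
  [7 total]
Round 3 adds 1:
  { ω₁ }  = complement { ω₂, ω₃, ω₄, ω₅, ω₆ }
  [8 total]
After Round 4 the family is unchanged; done.

σ(𝒞) = { ∅, { ω₁ }, { ω₃, ω₅ }, { ω₁, ω₃, ω₅ }, { ω₂, ω₄, ω₆ }, { ω₁, ω₂, ω₄, ω₆ }, { ω₂, ω₃, ω₄, ω₅, ω₆ }, X }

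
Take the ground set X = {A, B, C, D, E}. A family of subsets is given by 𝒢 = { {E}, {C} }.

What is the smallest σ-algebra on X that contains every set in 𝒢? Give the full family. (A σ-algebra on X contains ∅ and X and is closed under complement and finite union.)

Answer: σ(𝒢) = { {}, {C}, {E}, {C, E}, {A, B, D}, {A, B, C, D}, {A, B, D, E}, X }

Working:
Take S₀ = 𝒢 ∪ {∅, X} = { {}, {C}, {E}, X }.
Pass 1: +3 →
  {C, E}  = {C} ∪ {E}
  {A, B, C, D}  = ᶜ of {E}
  {A, B, D, E}  = ᶜ of {C}
  [7 total]
Pass 2 adds 1:
  {A, B, D}  = ᶜ of {C, E}
  [8 total]
Pass 3: closed — nothing new.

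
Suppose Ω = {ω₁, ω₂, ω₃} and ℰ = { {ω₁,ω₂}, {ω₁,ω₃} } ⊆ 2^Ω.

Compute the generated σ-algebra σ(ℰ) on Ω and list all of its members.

Seed the family with ℰ together with ∅ and Ω: { {}, {ω₁,ω₂}, {ω₁,ω₃}, Ω }.
Round 1: +2 →
  {ω₂}  = ᶜ of {ω₁,ω₃}
  {ω₃}  = ᶜ of {ω₁,ω₂}
  — 6 sets.
Round 2 (1 new):
  {ω₂,ω₃}  = {ω₃} ∪ {ω₂}
  — 7 sets.
Round 3. New:
  {ω₁}  = ᶜ of {ω₂,ω₃}
  — 8 sets.
Round 4 adds nothing — fixpoint reached.

σ(ℰ) = { {}, {ω₁}, {ω₂}, {ω₃}, {ω₁,ω₂}, {ω₁,ω₃}, {ω₂,ω₃}, Ω }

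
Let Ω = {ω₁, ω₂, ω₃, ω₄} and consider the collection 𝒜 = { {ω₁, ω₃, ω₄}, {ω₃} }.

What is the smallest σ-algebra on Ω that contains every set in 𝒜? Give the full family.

Answer: σ(𝒜) = { ∅, {ω₂}, {ω₃}, {ω₁, ω₄}, {ω₂, ω₃}, {ω₁, ω₂, ω₄}, {ω₁, ω₃, ω₄}, Ω }

Check:
Initial family (4 sets): { ∅, {ω₃}, {ω₁, ω₃, ω₄}, Ω }.
Round 1 adds 2:
  {ω₂}  = {ω₁, ω₃, ω₄}ᶜ
  {ω₁, ω₂, ω₄}  = {ω₃}ᶜ
  [6 total]
Round 2 adds 1:
  {ω₂, ω₃}  = {ω₃} ∪ {ω₂}
  [7 total]
Round 3 (1 new):
  {ω₁, ω₄}  = {ω₂, ω₃}ᶜ
  [8 total]
Round 4: no new sets; the family is a σ-algebra.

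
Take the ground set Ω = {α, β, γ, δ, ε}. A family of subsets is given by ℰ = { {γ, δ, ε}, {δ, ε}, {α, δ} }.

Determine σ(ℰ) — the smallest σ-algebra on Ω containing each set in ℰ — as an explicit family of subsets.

Seed the family with ℰ together with ∅ and Ω: { {}, {α, δ}, {δ, ε}, {γ, δ, ε}, Ω }.
Step 1 (5 new):
  {α, β}  = Ω∖{γ, δ, ε}
  {α, β, γ}  = Ω∖{δ, ε}
  {α, δ, ε}  = {δ, ε} ∪ {α, δ}
  {β, γ, ε}  = Ω∖{α, δ}
  {α, γ, δ, ε}  = {γ, δ, ε} ∪ {α, δ}
  — 10 sets.
Step 2 (7 new):
  {β}  = Ω∖{α, γ, δ, ε}
  {β, γ}  = Ω∖{α, δ, ε}
  {α, β, δ}  = {α, β} ∪ {α, δ}
  {α, β, γ, δ}  = {α, β, γ} ∪ {α, δ}
  {α, β, γ, ε}  = {α, β, γ} ∪ {β, γ, ε}
  {α, β, δ, ε}  = {α, δ, ε} ∪ {α, β}
  {β, γ, δ, ε}  = {γ, δ, ε} ∪ {β, γ, ε}
  — 17 sets.
Step 3 (6 new):
  {α}  = Ω∖{β, γ, δ, ε}
  {γ}  = Ω∖{α, β, δ, ε}
  {δ}  = Ω∖{α, β, γ, ε}
  {ε}  = Ω∖{α, β, γ, δ}
  {γ, ε}  = Ω∖{α, β, δ}
  {β, δ, ε}  = {δ, ε} ∪ {β}
  — 23 sets.
Step 4. New:
  {α, γ}  = Ω∖{β, δ, ε}
  {α, ε}  = {ε} ∪ {α}
  {β, δ}  = {β} ∪ {δ}
  {β, ε}  = {β} ∪ {ε}
  {γ, δ}  = {γ} ∪ {δ}
  {α, β, ε}  = {α, β} ∪ {ε}
  {α, γ, δ}  = {γ} ∪ {α, δ}
  {α, γ, ε}  = {γ, ε} ∪ {α}
  {β, γ, δ}  = {β, γ} ∪ {δ}
  — 32 sets.
Step 5: already closed under ᶜ and ∪.

|σ(ℰ)| = 32.  σ(ℰ) = { {}, {α}, {β}, {γ}, {δ}, {ε}, {α, β}, {α, γ}, {α, δ}, {α, ε}, {β, γ}, {β, δ}, {β, ε}, {γ, δ}, {γ, ε}, {δ, ε}, {α, β, γ}, {α, β, δ}, {α, β, ε}, {α, γ, δ}, {α, γ, ε}, {α, δ, ε}, {β, γ, δ}, {β, γ, ε}, {β, δ, ε}, {γ, δ, ε}, {α, β, γ, δ}, {α, β, γ, ε}, {α, β, δ, ε}, {α, γ, δ, ε}, {β, γ, δ, ε}, Ω }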